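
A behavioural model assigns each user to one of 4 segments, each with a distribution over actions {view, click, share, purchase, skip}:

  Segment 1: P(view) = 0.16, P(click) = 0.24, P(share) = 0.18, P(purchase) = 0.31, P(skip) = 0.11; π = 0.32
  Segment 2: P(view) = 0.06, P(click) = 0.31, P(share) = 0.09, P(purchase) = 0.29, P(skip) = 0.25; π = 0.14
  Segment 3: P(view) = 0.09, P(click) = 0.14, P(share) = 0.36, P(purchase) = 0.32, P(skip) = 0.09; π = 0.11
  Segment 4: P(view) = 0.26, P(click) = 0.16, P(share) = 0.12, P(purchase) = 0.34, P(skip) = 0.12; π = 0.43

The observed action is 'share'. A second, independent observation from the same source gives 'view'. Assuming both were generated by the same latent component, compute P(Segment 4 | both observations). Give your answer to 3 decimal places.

Apply Bayes' rule: the posterior for each component is proportional to its prior times its likelihood at x.
Since both observations come from the same component, the likelihood for component k is f_k(x₁)·f_k(x₂).
  p_1 = [P(share | comp) = 0.18] × [0.16] = 0.0288
  p_2 = [P(share | comp) = 0.09] × [0.06] = 0.0054
  p_3 = [P(share | comp) = 0.36] × [0.09] = 0.0324
  p_4 = [P(share | comp) = 0.12] × [0.26] = 0.0312
Multiply by the mixture weights:
  P(Z=1)·p_1 = 0.32 × 0.0288 = 0.009216
  P(Z=2)·p_2 = 0.14 × 0.0054 = 0.000756
  P(Z=3)·p_3 = 0.11 × 0.0324 = 0.003564
  P(Z=4)·p_4 = 0.43 × 0.0312 = 0.013416
Denominator: 0.009216 + 0.000756 + 0.003564 + 0.013416 = 0.026952
P(Segment 4 | x₁,x₂) ≈ 0.498

0.498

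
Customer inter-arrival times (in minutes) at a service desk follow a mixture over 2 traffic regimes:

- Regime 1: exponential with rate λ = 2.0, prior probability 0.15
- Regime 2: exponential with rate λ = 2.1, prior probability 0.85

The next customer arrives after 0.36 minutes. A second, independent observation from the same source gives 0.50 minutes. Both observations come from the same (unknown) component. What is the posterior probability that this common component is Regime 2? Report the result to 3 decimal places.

P(component k | x) = w_k·f_k(x) / marginal(x), where marginal(x) = Σ_j w_j·f_j(x).
Since both observations come from the same component, the likelihood for component k is f_k(x₁)·f_k(x₂).
  f_1 = [2.0·e^(−2.0·0.36) = 2.0·e^(−0.7200) = 0.973505] × [0.735759] = 0.716265
  f_2 = [2.1·e^(−2.1·0.36) = 2.1·e^(−0.7560) = 0.986036] × [0.734869] = 0.724607
Weight by the priors:
  w_1·f_1 = 0.15 × 0.716265 = 0.10744
  w_2·f_2 = 0.85 × 0.724607 = 0.615916
Evidence: 0.10744 + 0.615916 = 0.723356
Responsibility of Regime 2: 0.615916 / 0.723356 ≈ 0.851

0.851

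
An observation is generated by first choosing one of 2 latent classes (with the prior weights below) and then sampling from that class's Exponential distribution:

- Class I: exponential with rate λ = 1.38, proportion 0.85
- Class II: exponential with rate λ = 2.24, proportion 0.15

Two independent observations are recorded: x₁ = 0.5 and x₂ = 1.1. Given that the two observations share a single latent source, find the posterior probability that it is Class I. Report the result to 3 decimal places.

0.895

Apply Bayes' rule: the posterior for each component is proportional to its prior times its likelihood at x.
Since both observations come from the same component, the likelihood for component k is f_k(x₁)·f_k(x₂).
  p_I = [0.692175] × [0.302427] = 0.209332
  p_II = [0.730867] × [0.19061] = 0.139311
Unnormalised posteriors:
  π_I·p_I = 0.85 × 0.209332 = 0.177932
  π_II·p_II = 0.15 × 0.139311 = 0.0208966
Denominator: 0.177932 + 0.0208966 = 0.198829
So the posterior for Class I is 0.177932 / 0.198829 ≈ 0.895.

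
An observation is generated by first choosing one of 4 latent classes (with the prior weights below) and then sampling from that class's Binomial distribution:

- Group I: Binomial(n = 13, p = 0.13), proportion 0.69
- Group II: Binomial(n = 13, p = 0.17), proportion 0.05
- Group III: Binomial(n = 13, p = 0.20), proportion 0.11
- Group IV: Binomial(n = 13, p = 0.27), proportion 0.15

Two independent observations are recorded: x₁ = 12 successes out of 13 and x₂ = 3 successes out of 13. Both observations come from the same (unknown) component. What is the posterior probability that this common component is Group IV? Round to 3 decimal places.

0.976

The responsibility of component k is w_k f_k(x) divided by Σ_j w_j f_j(x).
Since both observations come from the same component, the likelihood for component k is f_k(x₁)·f_k(x₂).
  L_I = [C(13,12)·0.13^12·0.87^1 = 13·2.32981e-11·0.87 = 2.63501e-10] × [0.156095] = 4.11312e-11
  L_II = [C(13,12)·0.17^12·0.83^1 = 13·5.82622e-10·0.83 = 6.28649e-09] × [0.218019] = 1.37057e-09
  L_III = [C(13,12)·0.20^12·0.80^1 = 13·4.096e-09·0.8 = 4.25984e-08] × [0.245672] = 1.04652e-08
  L_IV = [C(13,12)·0.27^12·0.73^1 = 13·1.50095e-07·0.73 = 1.4244e-06] × [0.241928] = 3.44602e-07
Multiply by the mixture weights:
  w_I·L_I = 0.69 × 4.11312e-11 = 2.83805e-11
  w_II·L_II = 0.05 × 1.37057e-09 = 6.85287e-11
  w_III·L_III = 0.11 × 1.04652e-08 = 1.15118e-09
  w_IV·L_IV = 0.15 × 3.44602e-07 = 5.16902e-08
Normaliser: 2.83805e-11 + 6.85287e-11 + 1.15118e-09 + 5.16902e-08 = 5.29383e-08
P(Group IV | x₁, x₂) = 5.16902e-08 / 5.29383e-08 ≈ 0.976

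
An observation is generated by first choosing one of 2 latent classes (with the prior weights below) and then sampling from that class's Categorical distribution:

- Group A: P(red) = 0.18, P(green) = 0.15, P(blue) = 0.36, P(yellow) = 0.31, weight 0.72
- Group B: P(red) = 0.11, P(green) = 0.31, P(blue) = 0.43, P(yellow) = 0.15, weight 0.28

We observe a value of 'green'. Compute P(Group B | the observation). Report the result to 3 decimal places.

The responsibility of component k is π_k f_k(x) divided by Σ_j π_j f_j(x).
Component likelihoods at x = 'green':
  p_A = 0.15
  p_B = 0.31
Weight by the priors:
  π_A·p_A = 0.72 × 0.15 = 0.108
  π_B·p_B = 0.28 × 0.31 = 0.0868
Normaliser: 0.108 + 0.0868 = 0.1948
P(Group B | data) ≈ 0.446

0.446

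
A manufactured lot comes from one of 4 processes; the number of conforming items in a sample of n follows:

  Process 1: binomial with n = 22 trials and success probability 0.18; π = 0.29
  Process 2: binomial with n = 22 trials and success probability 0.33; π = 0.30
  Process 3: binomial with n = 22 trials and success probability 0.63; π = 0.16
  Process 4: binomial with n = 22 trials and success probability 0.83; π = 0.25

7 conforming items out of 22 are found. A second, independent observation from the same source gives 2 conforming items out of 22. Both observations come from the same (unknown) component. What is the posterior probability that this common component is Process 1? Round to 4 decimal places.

Posterior ∝ prior × likelihood, so P(k | x) ∝ π_k f_k(x); normalise over all components.
Since both observations come from the same component, the likelihood for component k is f_k(x₁)·f_k(x₂).
  f_1 = [C(22,7)·0.18^7·0.82^15 = 170544·6.1222e-06·0.0509575 = 0.0532049] × [0.141395] = 0.00752291
  f_2 = [C(22,7)·0.33^7·0.67^15 = 170544·0.000426184·0.00246106 = 0.178878] × [0.00835865] = 0.00149517
  f_3 = [C(22,7)·0.63^7·0.37^15 = 170544·0.0393898·3.33446e-07 = 0.00223999] × [2.11996e-07] = 4.74869e-10
  f_4 = [C(22,7)·0.83^7·0.17^15 = 170544·0.271361·2.86242e-12 = 1.3247e-07] × [6.46765e-14] = 8.56769e-21
Multiply by the mixture weights:
  π_1·f_1 = 0.29 × 0.00752291 = 0.00218164
  π_2·f_2 = 0.30 × 0.00149517 = 0.000448552
  π_3·f_3 = 0.16 × 4.74869e-10 = 7.5979e-11
  π_4·f_4 = 0.25 × 8.56769e-21 = 2.14192e-21
Sum: 0.00218164 + 0.000448552 + 7.5979e-11 + 2.14192e-21 = 0.0026302
Responsibility of Process 1: 0.00218164 / 0.0026302 ≈ 0.8295

0.8295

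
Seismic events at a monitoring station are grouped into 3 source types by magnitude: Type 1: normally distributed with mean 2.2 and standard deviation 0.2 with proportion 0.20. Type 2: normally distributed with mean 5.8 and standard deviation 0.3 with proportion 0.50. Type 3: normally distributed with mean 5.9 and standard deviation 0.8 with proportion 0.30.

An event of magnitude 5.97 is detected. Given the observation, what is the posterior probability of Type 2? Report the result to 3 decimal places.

P(component k | x) = P(Z=k)·f_k(x) / marginal(x), where marginal(x) = Σ_j P(Z=j)·f_j(x).
Component likelihoods at x = 5.97:
  L_1 = (1/(0.2·√(2π)))·exp(−(5.97−2.2)²/(2·0.2²)) = 1.994711·exp(-177.66125) = 1.38861e-77
  L_2 = (1/(0.3·√(2π)))·exp(−(5.97−5.8)²/(2·0.3²)) = 1.329808·exp(-0.16056) = 1.13256
  L_3 = (1/(0.8·√(2π)))·exp(−(5.97−5.9)²/(2·0.8²)) = 0.498678·exp(-0.00383) = 0.496772
Prior × likelihood for each component:
  P(Z=1)·L_1 = 0.20 × 1.38861e-77 = 2.77722e-78
  P(Z=2)·L_2 = 0.50 × 1.13256 = 0.566279
  P(Z=3)·L_3 = 0.30 × 0.496772 = 0.149032
Denominator: 2.77722e-78 + 0.566279 + 0.149032 = 0.715311
Responsibility of Type 2: 0.566279 / 0.715311 ≈ 0.792

0.792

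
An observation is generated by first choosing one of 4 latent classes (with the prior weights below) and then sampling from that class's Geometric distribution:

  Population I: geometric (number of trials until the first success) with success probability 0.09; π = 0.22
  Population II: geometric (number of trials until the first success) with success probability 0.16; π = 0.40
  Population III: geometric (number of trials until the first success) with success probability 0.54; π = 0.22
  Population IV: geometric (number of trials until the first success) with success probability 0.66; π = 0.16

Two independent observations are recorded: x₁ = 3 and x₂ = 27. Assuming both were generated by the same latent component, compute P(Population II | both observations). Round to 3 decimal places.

The responsibility of component k is w_k f_k(x) divided by Σ_j w_j f_j(x).
Since both observations come from the same component, the likelihood for component k is f_k(x₁)·f_k(x₂).
  p_I = [0.09·(1−0.09)^2 = 0.09·0.8281 = 0.074529] × [0.0077503] = 0.000577622
  p_II = [0.16·(1−0.16)^2 = 0.16·0.7056 = 0.112896] × [0.00171942] = 0.000194115
  p_III = [0.54·(1−0.54)^2 = 0.54·0.2116 = 0.114264] × [9.20656e-10] = 1.05198e-10
  p_IV = [0.66·(1−0.66)^2 = 0.66·0.1156 = 0.076296] × [4.34506e-13] = 3.31511e-14
Prior × likelihood for each component:
  w_I·p_I = 0.22 × 0.000577622 = 0.000127077
  w_II·p_II = 0.40 × 0.000194115 = 7.76462e-05
  w_III·p_III = 0.22 × 1.05198e-10 = 2.31435e-11
  w_IV·p_IV = 0.16 × 3.31511e-14 = 5.30417e-15
Evidence: 0.000127077 + 7.76462e-05 + 2.31435e-11 + 5.30417e-15 = 0.000204723
P(Population II | x₁,x₂) = 7.76462e-05 / 0.000204723 ≈ 0.379

0.379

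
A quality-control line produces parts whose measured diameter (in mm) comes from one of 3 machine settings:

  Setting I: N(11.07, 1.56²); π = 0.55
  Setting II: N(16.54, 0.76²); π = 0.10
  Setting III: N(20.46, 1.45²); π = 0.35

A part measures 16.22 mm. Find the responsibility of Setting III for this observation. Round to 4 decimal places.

By Bayes' theorem, P(k | x) = π_k f_k(x) / Σ_j π_j f_j(x).
Normal densities:
  f_I = 0.00109955
  f_II = 0.480396
  f_III = 0.00382654
Weight by the priors:
  π_I·f_I = 0.55 × 0.00109955 = 0.000604751
  π_II·f_II = 0.10 × 0.480396 = 0.0480396
  π_III·f_III = 0.35 × 0.00382654 = 0.00133929
Evidence: 0.000604751 + 0.0480396 + 0.00133929 = 0.0499836
Responsibility of Setting III: 0.00133929 / 0.0499836 ≈ 0.0268

0.0268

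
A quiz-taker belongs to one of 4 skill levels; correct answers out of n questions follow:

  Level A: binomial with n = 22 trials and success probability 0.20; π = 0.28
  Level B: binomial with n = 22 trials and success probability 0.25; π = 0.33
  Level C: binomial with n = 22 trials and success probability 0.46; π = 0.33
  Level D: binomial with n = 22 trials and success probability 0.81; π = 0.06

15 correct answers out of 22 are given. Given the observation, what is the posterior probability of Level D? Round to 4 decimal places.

Posterior ∝ prior × likelihood, so P(k | x) ∝ w_k f_k(x); normalise over all components.
Component likelihoods at x = 15 correct answers out of 22:
  L_A = C(22,15)·0.20^15·0.80^7 = 170544·3.2768e-11·0.209715 = 1.17197e-06
  L_B = C(22,15)·0.25^15·0.75^7 = 170544·9.31323e-10·0.133484 = 2.12014e-05
  L_C = C(22,15)·0.46^15·0.54^7 = 170544·8.7371e-06·0.0133893 = 0.0199508
  L_D = C(22,15)·0.81^15·0.19^7 = 170544·0.0423912·8.93872e-06 = 0.064623
Prior × likelihood for each component:
  w_A·L_A = 0.28 × 1.17197e-06 = 3.28151e-07
  w_B·L_B = 0.33 × 2.12014e-05 = 6.99648e-06
  w_C·L_C = 0.33 × 0.0199508 = 0.00658376
  w_D·L_D = 0.06 × 0.064623 = 0.00387738
Normaliser: 3.28151e-07 + 6.99648e-06 + 0.00658376 + 0.00387738 = 0.0104685
P(Level D | the observation) = 0.00387738 / 0.0104685 ≈ 0.3704

0.3704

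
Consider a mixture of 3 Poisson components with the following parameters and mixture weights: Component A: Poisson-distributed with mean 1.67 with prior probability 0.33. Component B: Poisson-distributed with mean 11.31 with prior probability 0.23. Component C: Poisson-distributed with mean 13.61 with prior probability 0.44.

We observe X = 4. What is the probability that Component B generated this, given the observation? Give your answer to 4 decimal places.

0.0842

By Bayes' theorem, P(k | x) = P(Z=k) f_k(x) / Σ_j P(Z=j) f_j(x).
Component likelihoods at x = 4:
  p_A = e^(−1.67)·1.67^4/4! = 0.0610074
  p_B = e^(−11.31)·11.31^4/4! = 0.00835158
  p_C = e^(−13.61)·13.61^4/4! = 0.00175579
Prior × likelihood for each component:
  P(Z=A)·p_A = 0.33 × 0.0610074 = 0.0201325
  P(Z=B)·p_B = 0.23 × 0.00835158 = 0.00192086
  P(Z=C)·p_C = 0.44 × 0.00175579 = 0.000772549
Marginal: 0.0201325 + 0.00192086 + 0.000772549 = 0.0228259
P(Component B | 4) ≈ 0.0842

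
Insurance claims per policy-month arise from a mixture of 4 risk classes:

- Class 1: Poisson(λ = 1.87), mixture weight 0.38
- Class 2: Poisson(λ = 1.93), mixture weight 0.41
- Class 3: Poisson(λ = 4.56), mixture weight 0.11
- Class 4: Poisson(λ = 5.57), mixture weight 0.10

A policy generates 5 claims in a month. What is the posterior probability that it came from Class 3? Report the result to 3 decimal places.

The responsibility of component k is P(Z=k) f_k(x) divided by Σ_j P(Z=j) f_j(x).
Poisson probabilities:
  f_1 = e^(−1.87)·1.87^5/5! = 0.0293695
  f_2 = e^(−1.93)·1.93^5/5! = 0.0323904
  f_3 = e^(−4.56)·4.56^5/5! = 0.171894
  f_4 = e^(−5.57)·5.57^5/5! = 0.170245
Weight by the priors:
  P(Z=1)·f_1 = 0.38 × 0.0293695 = 0.0111604
  P(Z=2)·f_2 = 0.41 × 0.0323904 = 0.0132801
  P(Z=3)·f_3 = 0.11 × 0.171894 = 0.0189083
  P(Z=4)·f_4 = 0.10 × 0.170245 = 0.0170245
Sum: 0.0111604 + 0.0132801 + 0.0189083 + 0.0170245 = 0.0603733
P(Class 3 | 5 claims) = 0.0189083 / 0.0603733 ≈ 0.313

0.313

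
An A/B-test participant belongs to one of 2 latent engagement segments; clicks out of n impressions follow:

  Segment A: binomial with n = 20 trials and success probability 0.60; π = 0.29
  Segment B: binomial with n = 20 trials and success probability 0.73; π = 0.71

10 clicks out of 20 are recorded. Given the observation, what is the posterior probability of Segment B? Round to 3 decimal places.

P(component k | x) = π_k·f_k(x) / marginal(x), where marginal(x) = Σ_j π_j·f_j(x).
Evaluate each component's likelihood at the observed value:
  f_A = 0.117142
  f_B = 0.016348
Unnormalised posteriors:
  π_A·f_A = 0.29 × 0.117142 = 0.033971
  π_B·f_B = 0.71 × 0.016348 = 0.0116071
Normaliser: 0.033971 + 0.0116071 = 0.0455781
Responsibility of Segment B: 0.0116071 / 0.0455781 ≈ 0.255

0.255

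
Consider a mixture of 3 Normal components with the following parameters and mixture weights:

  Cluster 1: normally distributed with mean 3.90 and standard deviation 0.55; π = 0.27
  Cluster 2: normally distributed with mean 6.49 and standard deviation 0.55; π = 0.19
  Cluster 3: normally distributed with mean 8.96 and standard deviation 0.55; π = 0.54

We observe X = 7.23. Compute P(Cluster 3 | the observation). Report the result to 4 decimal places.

The responsibility of component k is P(Z=k) f_k(x) divided by Σ_j P(Z=j) f_j(x).
Component likelihoods at x = 7.23:
  L_1 = (1/(0.55·√(2π)))·exp(−(7.23−3.90)²/(2·0.55²)) = 0.725350·exp(-18.32876) = 7.95184e-09
  L_2 = (1/(0.55·√(2π)))·exp(−(7.23−6.49)²/(2·0.55²)) = 0.725350·exp(-0.90512) = 0.293398
  L_3 = (1/(0.55·√(2π)))·exp(−(7.23−8.96)²/(2·0.55²)) = 0.725350·exp(-4.94694) = 0.00515368
Multiply by the mixture weights:
  P(Z=1)·L_1 = 0.27 × 7.95184e-09 = 2.147e-09
  P(Z=2)·L_2 = 0.19 × 0.293398 = 0.0557456
  P(Z=3)·L_3 = 0.54 × 0.00515368 = 0.00278299
Evidence: 2.147e-09 + 0.0557456 + 0.00278299 = 0.0585286
Responsibility of Cluster 3: 0.00278299 / 0.0585286 ≈ 0.0475

0.0475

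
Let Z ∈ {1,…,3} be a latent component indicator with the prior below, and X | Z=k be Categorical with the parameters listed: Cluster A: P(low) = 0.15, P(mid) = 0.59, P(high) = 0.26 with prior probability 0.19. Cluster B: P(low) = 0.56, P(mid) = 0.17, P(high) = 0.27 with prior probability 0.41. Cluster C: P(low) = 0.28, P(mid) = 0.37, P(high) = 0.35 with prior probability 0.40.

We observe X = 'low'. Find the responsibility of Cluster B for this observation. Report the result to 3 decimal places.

Apply Bayes' rule: the posterior for each component is proportional to its prior times its likelihood at x.
Evaluate each component's likelihood at the observed value:
  f_A = 0.15
  f_B = 0.56
  f_C = 0.28
Weight by the priors:
  π_A·f_A = 0.19 × 0.15 = 0.0285
  π_B·f_B = 0.41 × 0.56 = 0.2296
  π_C·f_C = 0.40 × 0.28 = 0.112
Evidence: 0.0285 + 0.2296 + 0.112 = 0.3701
So the posterior for Cluster B is 0.2296 / 0.3701 ≈ 0.620.

0.620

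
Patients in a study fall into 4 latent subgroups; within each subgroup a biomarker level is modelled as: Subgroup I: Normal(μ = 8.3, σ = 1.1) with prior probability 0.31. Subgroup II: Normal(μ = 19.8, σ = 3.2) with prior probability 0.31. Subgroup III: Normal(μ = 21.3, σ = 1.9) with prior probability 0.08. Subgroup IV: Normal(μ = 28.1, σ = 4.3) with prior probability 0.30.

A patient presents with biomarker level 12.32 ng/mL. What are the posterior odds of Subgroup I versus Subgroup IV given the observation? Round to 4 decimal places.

Posterior odds = (π_i f_i(x)) / (π_j f_j(x)); the normalising sum cancels.
Normal densities:
  f_I = (1/(1.1·√(2π)))·exp(−(12.32−8.3)²/(2·1.1²)) = 0.362675·exp(-6.67785) = 0.000456419
  f_II = (1/(3.2·√(2π)))·exp(−(12.32−19.8)²/(2·3.2²)) = 0.124669·exp(-2.73195) = 0.00811499
  f_III = (1/(1.9·√(2π)))·exp(−(12.32−21.3)²/(2·1.9²)) = 0.209970·exp(-11.16903) = 2.96148e-06
  f_IV = (1/(4.3·√(2π)))·exp(−(12.32−28.1)²/(2·4.3²)) = 0.092777·exp(-6.73360) = 0.000110428
0.00014149 / 3.31283e-05 ≈ 4.2710

4.2710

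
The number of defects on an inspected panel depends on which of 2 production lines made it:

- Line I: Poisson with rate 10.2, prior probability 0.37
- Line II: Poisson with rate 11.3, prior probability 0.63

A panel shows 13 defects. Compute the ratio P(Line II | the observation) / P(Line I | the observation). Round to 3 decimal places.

2.146

The posterior odds equal the prior odds times the likelihood ratio: (π_i/π_j)·(f_i(x)/f_j(x)).
Component likelihoods at x = 13 defects:
  p_I = e^(−10.2)·10.2^13/13! = 0.0772179
  p_II = e^(−11.3)·11.3^13/13! = 0.0973222
Odds = (0.63/0.37) × (0.0973222/0.0772179) = 1.7027 × 1.26036 ≈ 2.146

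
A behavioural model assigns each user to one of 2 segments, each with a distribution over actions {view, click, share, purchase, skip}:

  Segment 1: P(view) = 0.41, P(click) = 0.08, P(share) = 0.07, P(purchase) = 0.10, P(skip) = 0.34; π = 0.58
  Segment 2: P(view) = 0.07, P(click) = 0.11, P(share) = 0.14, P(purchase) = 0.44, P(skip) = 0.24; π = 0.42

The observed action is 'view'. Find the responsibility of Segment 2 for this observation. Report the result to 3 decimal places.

0.110

By Bayes' theorem, P(k | x) = π_k f_k(x) / Σ_j π_j f_j(x).
Categorical probabilities:
  f_1 = 0.41
  f_2 = 0.07
Multiply by the mixture weights:
  π_1·f_1 = 0.58 × 0.41 = 0.2378
  π_2·f_2 = 0.42 × 0.07 = 0.0294
Denominator: 0.2378 + 0.0294 = 0.2672
So the posterior for Segment 2 is 0.0294 / 0.2672 ≈ 0.110.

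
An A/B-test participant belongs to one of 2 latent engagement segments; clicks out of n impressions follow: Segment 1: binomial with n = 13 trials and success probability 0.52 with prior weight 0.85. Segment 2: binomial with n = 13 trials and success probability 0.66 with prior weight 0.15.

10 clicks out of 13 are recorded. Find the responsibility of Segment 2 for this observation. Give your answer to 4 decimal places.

0.4049

By Bayes' theorem, P(k | x) = P(Z=k) f_k(x) / Σ_j P(Z=j) f_j(x).
Evaluate each component's likelihood at the observed value:
  L_1 = 0.0457218
  L_2 = 0.176296
Multiply by the mixture weights:
  P(Z=1)·L_1 = 0.85 × 0.0457218 = 0.0388635
  P(Z=2)·L_2 = 0.15 × 0.176296 = 0.0264444
Normaliser: 0.0388635 + 0.0264444 = 0.0653079
Responsibility of Segment 2: 0.0264444 / 0.0653079 ≈ 0.4049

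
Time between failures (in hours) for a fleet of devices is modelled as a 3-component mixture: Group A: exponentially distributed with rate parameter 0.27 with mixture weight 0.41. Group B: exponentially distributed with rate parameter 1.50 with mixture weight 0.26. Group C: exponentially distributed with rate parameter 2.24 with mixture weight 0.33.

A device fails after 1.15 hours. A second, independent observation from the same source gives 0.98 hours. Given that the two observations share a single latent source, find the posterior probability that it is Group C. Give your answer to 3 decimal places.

P(component k | x) = w_k·f_k(x) / marginal(x), where marginal(x) = Σ_j w_j·f_j(x).
Since both observations come from the same component, the likelihood for component k is f_k(x₁)·f_k(x₂).
  f_A = [0.27·e^(−0.27·1.15) = 0.27·e^(−0.3105) = 0.197932] × [0.207228] = 0.0410171
  f_B = [1.50·e^(−1.50·1.15) = 1.50·e^(−1.7250) = 0.26726] × [0.344888] = 0.0921747
  f_C = [2.24·e^(−2.24·1.15) = 2.24·e^(−2.5760) = 0.170414] × [0.249393] = 0.0425001
Weight by the priors:
  w_A·f_A = 0.41 × 0.0410171 = 0.016817
  w_B·f_B = 0.26 × 0.0921747 = 0.0239654
  w_C·f_C = 0.33 × 0.0425001 = 0.014025
Denominator: 0.016817 + 0.0239654 + 0.014025 = 0.0548075
So the posterior for Group C is 0.014025 / 0.0548075 ≈ 0.256.

0.256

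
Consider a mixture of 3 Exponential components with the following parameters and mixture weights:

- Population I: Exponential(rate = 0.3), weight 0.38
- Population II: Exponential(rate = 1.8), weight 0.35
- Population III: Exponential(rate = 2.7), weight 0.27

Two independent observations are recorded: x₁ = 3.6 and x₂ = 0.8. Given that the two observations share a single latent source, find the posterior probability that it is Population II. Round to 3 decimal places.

Apply Bayes' rule: the posterior for each component is proportional to its prior times its likelihood at x.
Since both observations come from the same component, the likelihood for component k is f_k(x₁)·f_k(x₂).
  L_I = [0.3·e^(−0.3·3.6) = 0.3·e^(−1.0800) = 0.101879] × [0.235988] = 0.0240422
  L_II = [1.8·e^(−1.8·3.6) = 1.8·e^(−6.4800) = 0.00276086] × [0.42647] = 0.00117742
  L_III = [2.7·e^(−2.7·3.6) = 2.7·e^(−9.7200) = 0.000162189] × [0.311378] = 5.05021e-05
Multiply by the mixture weights:
  w_I·L_I = 0.38 × 0.0240422 = 0.00913603
  w_II·L_II = 0.35 × 0.00117742 = 0.000412098
  w_III·L_III = 0.27 × 5.05021e-05 = 1.36356e-05
Normaliser: 0.00913603 + 0.000412098 + 1.36356e-05 = 0.00956176
P(Population II | x₁, x₂) = 0.000412098 / 0.00956176 ≈ 0.043

0.043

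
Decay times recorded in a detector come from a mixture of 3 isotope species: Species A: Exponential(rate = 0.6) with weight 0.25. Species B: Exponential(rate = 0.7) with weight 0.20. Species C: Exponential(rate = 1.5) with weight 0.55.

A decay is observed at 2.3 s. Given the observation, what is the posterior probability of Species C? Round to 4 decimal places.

P(component k | x) = w_k·f_k(x) / marginal(x), where marginal(x) = Σ_j w_j·f_j(x).
Exponential densities:
  p_A = 0.6·e^(−0.6·2.3) = 0.6·e^(−1.3800) = 0.150947
  p_B = 0.7·e^(−0.7·2.3) = 0.7·e^(−1.6100) = 0.139921
  p_C = 1.5·e^(−1.5·2.3) = 1.5·e^(−3.4500) = 0.0476185
Unnormalised posteriors:
  w_A·p_A = 0.25 × 0.150947 = 0.0377368
  w_B·p_B = 0.20 × 0.139921 = 0.0279843
  w_C·p_C = 0.55 × 0.0476185 = 0.0261902
Sum: 0.0377368 + 0.0279843 + 0.0261902 = 0.0919112
P(Species C | data) ≈ 0.2850

0.2850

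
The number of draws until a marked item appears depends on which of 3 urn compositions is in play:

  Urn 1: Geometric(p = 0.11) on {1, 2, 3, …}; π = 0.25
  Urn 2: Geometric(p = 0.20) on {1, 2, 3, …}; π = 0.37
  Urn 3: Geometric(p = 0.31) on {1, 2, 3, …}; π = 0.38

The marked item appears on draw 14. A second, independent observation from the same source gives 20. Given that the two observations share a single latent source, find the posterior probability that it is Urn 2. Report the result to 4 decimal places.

0.1386

By Bayes' theorem, P(k | x) = w_k f_k(x) / Σ_j w_j f_j(x).
Since both observations come from the same component, the likelihood for component k is f_k(x₁)·f_k(x₂).
  f_1 = [0.11·(1−0.11)^13 = 0.11·0.219821 = 0.0241804] × [0.0120172] = 0.00029058
  f_2 = [0.20·(1−0.20)^13 = 0.20·0.0549756 = 0.0109951] × [0.0028823] = 3.16913e-05
  f_3 = [0.31·(1−0.31)^13 = 0.31·0.00803597 = 0.00249115] × [0.00026884] = 6.69722e-07
Weight by the priors:
  w_1·f_1 = 0.25 × 0.00029058 = 7.2645e-05
  w_2·f_2 = 0.37 × 3.16913e-05 = 1.17258e-05
  w_3·f_3 = 0.38 × 6.69722e-07 = 2.54494e-07
Sum: 7.2645e-05 + 1.17258e-05 + 2.54494e-07 = 8.46252e-05
Responsibility of Urn 2: 1.17258e-05 / 8.46252e-05 ≈ 0.1386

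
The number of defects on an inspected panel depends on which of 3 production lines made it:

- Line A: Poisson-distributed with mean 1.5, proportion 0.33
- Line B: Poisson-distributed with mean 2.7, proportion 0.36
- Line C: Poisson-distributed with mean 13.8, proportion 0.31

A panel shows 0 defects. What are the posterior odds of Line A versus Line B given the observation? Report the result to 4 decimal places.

3.0434

Posterior odds = (w_i f_i(x)) / (w_j f_j(x)); the normalising sum cancels.
Poisson probabilities:
  f_A = 0.22313
  f_B = 0.0672055
  f_C = 1.01563e-06
Odds = (0.33/0.36) × (0.22313/0.0672055) = 0.916667 × 3.32012 ≈ 3.0434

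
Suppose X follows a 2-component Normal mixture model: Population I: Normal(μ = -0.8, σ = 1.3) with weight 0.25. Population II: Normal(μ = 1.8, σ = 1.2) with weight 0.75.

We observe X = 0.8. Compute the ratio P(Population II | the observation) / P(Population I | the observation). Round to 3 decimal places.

The posterior odds equal the prior odds times the likelihood ratio: (π_i/π_j)·(f_i(x)/f_j(x)).
Evaluate each component's likelihood at the observed value:
  f_I = (1/(1.3·√(2π)))·exp(−(0.8−-0.8)²/(2·1.3²)) = 0.306879·exp(-0.75740) = 0.143891
  f_II = (1/(1.2·√(2π)))·exp(−(0.8−1.8)²/(2·1.2²)) = 0.332452·exp(-0.34722) = 0.234927
Posterior odds = (π_II·f_II) / (π_I·f_I) = (0.75·0.234927) / (0.25·0.143891) = 0.176195 / 0.0359727 ≈ 4.898

4.898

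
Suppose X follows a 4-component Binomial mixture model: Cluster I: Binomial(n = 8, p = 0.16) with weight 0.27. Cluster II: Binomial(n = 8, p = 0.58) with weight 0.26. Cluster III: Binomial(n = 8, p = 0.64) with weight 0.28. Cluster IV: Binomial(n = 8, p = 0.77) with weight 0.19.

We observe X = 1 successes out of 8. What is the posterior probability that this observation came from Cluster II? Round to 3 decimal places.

By Bayes' theorem, P(k | x) = π_k f_k(x) / Σ_j π_j f_j(x).
Component likelihoods at x = 1 successes out of 8:
  L_I = 0.377716
  L_II = 0.010697
  L_III = 0.00401225
  L_IV = 0.000209737
Unnormalised posteriors:
  π_I·L_I = 0.27 × 0.377716 = 0.101983
  π_II·L_II = 0.26 × 0.010697 = 0.00278123
  π_III·L_III = 0.28 × 0.00401225 = 0.00112343
  π_IV·L_IV = 0.19 × 0.000209737 = 3.98501e-05
Marginal: 0.101983 + 0.00278123 + 0.00112343 + 3.98501e-05 = 0.105928
P(Cluster II | the observation) ≈ 0.026

0.026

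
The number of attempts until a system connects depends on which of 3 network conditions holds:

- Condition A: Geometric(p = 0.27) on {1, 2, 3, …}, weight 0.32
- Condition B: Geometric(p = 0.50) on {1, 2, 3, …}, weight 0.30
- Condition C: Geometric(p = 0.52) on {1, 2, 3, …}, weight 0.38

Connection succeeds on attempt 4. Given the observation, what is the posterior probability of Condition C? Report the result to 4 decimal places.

0.2945

By Bayes' theorem, P(k | x) = π_k f_k(x) / Σ_j π_j f_j(x).
Geometric probabilities:
  p_A = 0.105035
  p_B = 0.0625
  p_C = 0.0575078
Weight by the priors:
  π_A·p_A = 0.32 × 0.105035 = 0.0336111
  π_B·p_B = 0.30 × 0.0625 = 0.01875
  π_C·p_C = 0.38 × 0.0575078 = 0.021853
Evidence: 0.0336111 + 0.01875 + 0.021853 = 0.074214
So the posterior for Condition C is 0.021853 / 0.074214 ≈ 0.2945.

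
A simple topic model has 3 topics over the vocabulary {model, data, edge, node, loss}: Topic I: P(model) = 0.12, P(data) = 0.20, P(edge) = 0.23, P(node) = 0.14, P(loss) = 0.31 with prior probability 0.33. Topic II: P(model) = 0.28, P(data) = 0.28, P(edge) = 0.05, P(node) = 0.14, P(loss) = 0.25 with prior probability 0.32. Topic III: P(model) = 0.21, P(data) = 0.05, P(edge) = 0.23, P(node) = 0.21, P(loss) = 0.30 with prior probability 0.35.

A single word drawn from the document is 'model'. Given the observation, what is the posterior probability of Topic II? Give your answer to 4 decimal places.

0.4420

By Bayes' theorem, P(k | x) = P(Z=k) f_k(x) / Σ_j P(Z=j) f_j(x).
Evaluate each component's likelihood at the observed value:
  p_I = P(model | comp) = 0.12
  p_II = P(model | comp) = 0.28
  p_III = P(model | comp) = 0.21
Weight by the priors:
  P(Z=I)·p_I = 0.33 × 0.12 = 0.0396
  P(Z=II)·p_II = 0.32 × 0.28 = 0.0896
  P(Z=III)·p_III = 0.35 × 0.21 = 0.0735
Normaliser: 0.0396 + 0.0896 + 0.0735 = 0.2027
P(Topic II | data) ≈ 0.4420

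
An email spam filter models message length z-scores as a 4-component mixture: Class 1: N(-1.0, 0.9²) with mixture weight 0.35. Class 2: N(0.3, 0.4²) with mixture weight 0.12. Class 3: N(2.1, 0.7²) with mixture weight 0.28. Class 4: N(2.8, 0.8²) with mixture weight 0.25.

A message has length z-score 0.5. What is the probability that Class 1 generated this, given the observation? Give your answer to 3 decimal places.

0.245

Apply Bayes' rule: the posterior for each component is proportional to its prior times its likelihood at x.
Component likelihoods at x = 0.5:
  f_1 = (1/(0.9·√(2π)))·exp(−(0.5−-1.0)²/(2·0.9²)) = 0.443269·exp(-1.38889) = 0.11053
  f_2 = (1/(0.4·√(2π)))·exp(−(0.5−0.3)²/(2·0.4²)) = 0.997356·exp(-0.12500) = 0.880163
  f_3 = (1/(0.7·√(2π)))·exp(−(0.5−2.1)²/(2·0.7²)) = 0.569918·exp(-2.61224) = 0.0418147
  f_4 = (1/(0.8·√(2π)))·exp(−(0.5−2.8)²/(2·0.8²)) = 0.498678·exp(-4.13281) = 0.00799765
Multiply by the mixture weights:
  π_1·f_1 = 0.35 × 0.11053 = 0.0386856
  π_2·f_2 = 0.12 × 0.880163 = 0.10562
  π_3·f_3 = 0.28 × 0.0418147 = 0.0117081
  π_4·f_4 = 0.25 × 0.00799765 = 0.00199941
Marginal: 0.0386856 + 0.10562 + 0.0117081 + 0.00199941 = 0.158013
P(Class 1 | x) ≈ 0.245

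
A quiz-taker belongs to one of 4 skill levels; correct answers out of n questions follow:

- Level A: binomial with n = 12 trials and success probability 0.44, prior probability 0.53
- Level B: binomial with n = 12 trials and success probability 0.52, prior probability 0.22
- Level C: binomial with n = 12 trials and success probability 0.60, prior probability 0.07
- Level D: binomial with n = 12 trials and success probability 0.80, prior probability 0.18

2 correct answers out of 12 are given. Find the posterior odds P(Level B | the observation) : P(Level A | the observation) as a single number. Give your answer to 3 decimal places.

Since P(k|x) ∝ π_k f_k(x), the posterior odds are π_i f_i(x) / (π_j f_j(x)).
Evaluate each component's likelihood at the observed value:
  p_A = 0.0387552
  p_B = 0.0115868
  p_C = 0.00249142
  p_D = 4.32538e-06
Odds = (0.22/0.53) × (0.0115868/0.0387552) = 0.415094 × 0.298974 ≈ 0.124

0.124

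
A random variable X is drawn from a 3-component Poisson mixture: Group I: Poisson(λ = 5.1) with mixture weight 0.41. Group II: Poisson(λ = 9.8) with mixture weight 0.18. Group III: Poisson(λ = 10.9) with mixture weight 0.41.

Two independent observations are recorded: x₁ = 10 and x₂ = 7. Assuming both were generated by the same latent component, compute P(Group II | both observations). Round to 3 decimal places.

Apply Bayes' rule: the posterior for each component is proportional to its prior times its likelihood at x.
Since both observations come from the same component, the likelihood for component k is f_k(x₁)·f_k(x₂).
  p_I = [e^(−5.1)·5.1^10/10! = 0.0200003] × [0.108557] = 0.00217118
  p_II = [e^(−9.8)·9.8^10/10! = 0.124857] × [0.0955138] = 0.0119255
  p_III = [e^(−10.9)·10.9^10/10! = 0.120418] × [0.0669492] = 0.0080619
Multiply by the mixture weights:
  π_I·p_I = 0.41 × 0.00217118 = 0.000890184
  π_II·p_II = 0.18 × 0.0119255 = 0.0021466
  π_III·p_III = 0.41 × 0.0080619 = 0.00330538
Evidence: 0.000890184 + 0.0021466 + 0.00330538 = 0.00634216
Responsibility of Group II: 0.0021466 / 0.00634216 ≈ 0.338

0.338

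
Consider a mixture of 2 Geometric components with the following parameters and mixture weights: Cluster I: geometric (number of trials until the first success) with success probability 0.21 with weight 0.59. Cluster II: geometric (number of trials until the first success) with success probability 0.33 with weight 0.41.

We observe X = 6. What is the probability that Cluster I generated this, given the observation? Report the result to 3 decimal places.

0.676

By Bayes' theorem, P(k | x) = P(Z=k) f_k(x) / Σ_j P(Z=j) f_j(x).
Component likelihoods at x = 6:
  p_I = 0.21·(1−0.21)^5 = 0.21·0.307706 = 0.0646182
  p_II = 0.33·(1−0.33)^5 = 0.33·0.135013 = 0.0445541
Unnormalised posteriors:
  P(Z=I)·p_I = 0.59 × 0.0646182 = 0.0381247
  P(Z=II)·p_II = 0.41 × 0.0445541 = 0.0182672
Denominator: 0.0381247 + 0.0182672 = 0.0563919
P(Cluster I | 6) ≈ 0.676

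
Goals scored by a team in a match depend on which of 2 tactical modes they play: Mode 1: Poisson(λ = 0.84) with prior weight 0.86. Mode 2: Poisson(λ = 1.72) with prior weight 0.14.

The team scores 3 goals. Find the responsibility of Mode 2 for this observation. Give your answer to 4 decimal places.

The responsibility of component k is π_k f_k(x) divided by Σ_j π_j f_j(x).
Poisson probabilities:
  L_1 = 0.0426461
  L_2 = 0.151861
Prior × likelihood for each component:
  π_1·L_1 = 0.86 × 0.0426461 = 0.0366756
  π_2·L_2 = 0.14 × 0.151861 = 0.0212606
Denominator: 0.0366756 + 0.0212606 = 0.0579362
So the posterior for Mode 2 is 0.0212606 / 0.0579362 ≈ 0.3670.

0.3670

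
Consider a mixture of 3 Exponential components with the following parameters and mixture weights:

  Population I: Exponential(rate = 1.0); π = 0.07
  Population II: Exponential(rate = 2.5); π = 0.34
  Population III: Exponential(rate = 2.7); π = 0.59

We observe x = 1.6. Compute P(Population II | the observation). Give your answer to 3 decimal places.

By Bayes' theorem, P(k | x) = π_k f_k(x) / Σ_j π_j f_j(x).
Component likelihoods at x = 1.6:
  L_I = 1.0·e^(−1.0·1.6) = 1.0·e^(−1.6000) = 0.201897
  L_II = 2.5·e^(−2.5·1.6) = 2.5·e^(−4.0000) = 0.0457891
  L_III = 2.7·e^(−2.7·1.6) = 2.7·e^(−4.3200) = 0.0359097
Multiply by the mixture weights:
  π_I·L_I = 0.07 × 0.201897 = 0.0141328
  π_II·L_II = 0.34 × 0.0457891 = 0.0155683
  π_III·L_III = 0.59 × 0.0359097 = 0.0211867
Evidence: 0.0141328 + 0.0155683 + 0.0211867 = 0.0508878
Responsibility of Population II: 0.0155683 / 0.0508878 ≈ 0.306

0.306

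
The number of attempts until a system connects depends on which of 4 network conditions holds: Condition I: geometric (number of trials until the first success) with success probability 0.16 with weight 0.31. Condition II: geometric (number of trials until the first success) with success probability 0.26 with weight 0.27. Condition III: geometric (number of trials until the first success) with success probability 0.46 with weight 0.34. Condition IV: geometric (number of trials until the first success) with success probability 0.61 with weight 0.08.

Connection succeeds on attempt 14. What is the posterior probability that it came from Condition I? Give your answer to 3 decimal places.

The responsibility of component k is π_k f_k(x) divided by Σ_j π_j f_j(x).
Evaluate each component's likelihood at the observed value:
  f_I = 0.0165863
  f_II = 0.00518783
  f_III = 0.000152713
  f_IV = 2.94557e-06
Prior × likelihood for each component:
  π_I·f_I = 0.31 × 0.0165863 = 0.00514177
  π_II·f_II = 0.27 × 0.00518783 = 0.00140071
  π_III·f_III = 0.34 × 0.000152713 = 5.19225e-05
  π_IV·f_IV = 0.08 × 2.94557e-06 = 2.35646e-07
Denominator: 0.00514177 + 0.00140071 + 5.19225e-05 + 2.35646e-07 = 0.00659464
Responsibility of Condition I: 0.00514177 / 0.00659464 ≈ 0.780

0.780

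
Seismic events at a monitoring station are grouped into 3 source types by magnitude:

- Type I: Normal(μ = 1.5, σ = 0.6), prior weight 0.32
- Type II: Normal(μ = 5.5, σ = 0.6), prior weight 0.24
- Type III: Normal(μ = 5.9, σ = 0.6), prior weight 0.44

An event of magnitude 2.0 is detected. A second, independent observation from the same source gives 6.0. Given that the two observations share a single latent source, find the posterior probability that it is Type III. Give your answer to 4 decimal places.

0.0402

The responsibility of component k is w_k f_k(x) divided by Σ_j w_j f_j(x).
Since both observations come from the same component, the likelihood for component k is f_k(x₁)·f_k(x₂).
  f_I = [0.469853] × [4.0572e-13] = 1.90629e-13
  f_II = [2.71469e-08] × [0.469853] = 1.27551e-08
  f_III = [4.44926e-10] × [0.655733] = 2.91753e-10
Multiply by the mixture weights:
  w_I·f_I = 0.32 × 1.90629e-13 = 6.10012e-14
  w_II·f_II = 0.24 × 1.27551e-08 = 3.06122e-09
  w_III·f_III = 0.44 × 2.91753e-10 = 1.28371e-10
Denominator: 6.10012e-14 + 3.06122e-09 + 1.28371e-10 = 3.18965e-09
So the posterior for Type III is 1.28371e-10 / 3.18965e-09 ≈ 0.0402.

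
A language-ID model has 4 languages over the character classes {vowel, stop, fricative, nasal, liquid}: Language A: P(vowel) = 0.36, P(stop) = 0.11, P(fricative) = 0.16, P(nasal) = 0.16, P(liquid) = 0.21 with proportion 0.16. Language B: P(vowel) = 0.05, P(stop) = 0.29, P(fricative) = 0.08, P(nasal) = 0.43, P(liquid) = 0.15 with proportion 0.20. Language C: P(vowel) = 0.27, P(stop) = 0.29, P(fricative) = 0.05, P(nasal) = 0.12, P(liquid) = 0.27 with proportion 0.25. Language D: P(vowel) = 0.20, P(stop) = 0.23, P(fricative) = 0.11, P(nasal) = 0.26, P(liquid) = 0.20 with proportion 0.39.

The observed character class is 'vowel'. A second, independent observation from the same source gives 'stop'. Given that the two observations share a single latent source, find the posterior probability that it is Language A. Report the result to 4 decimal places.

P(component k | x) = P(Z=k)·f_k(x) / marginal(x), where marginal(x) = Σ_j P(Z=j)·f_j(x).
Since both observations come from the same component, the likelihood for component k is f_k(x₁)·f_k(x₂).
  p_A = [0.36] × [0.11] = 0.0396
  p_B = [0.05] × [0.29] = 0.0145
  p_C = [0.27] × [0.29] = 0.0783
  p_D = [0.2] × [0.23] = 0.046
Unnormalised posteriors:
  P(Z=A)·p_A = 0.16 × 0.0396 = 0.006336
  P(Z=B)·p_B = 0.20 × 0.0145 = 0.0029
  P(Z=C)·p_C = 0.25 × 0.0783 = 0.019575
  P(Z=D)·p_D = 0.39 × 0.046 = 0.01794
Evidence: 0.006336 + 0.0029 + 0.019575 + 0.01794 = 0.046751
Responsibility of Language A: 0.006336 / 0.046751 ≈ 0.1355

0.1355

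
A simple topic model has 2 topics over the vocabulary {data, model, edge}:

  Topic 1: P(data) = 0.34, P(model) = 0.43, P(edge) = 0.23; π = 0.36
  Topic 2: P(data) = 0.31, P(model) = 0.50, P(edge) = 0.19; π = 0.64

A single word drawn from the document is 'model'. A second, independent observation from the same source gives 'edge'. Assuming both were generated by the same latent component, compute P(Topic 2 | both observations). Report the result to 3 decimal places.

Posterior ∝ prior × likelihood, so P(k | x) ∝ w_k f_k(x); normalise over all components.
Since both observations come from the same component, the likelihood for component k is f_k(x₁)·f_k(x₂).
  p_1 = [P(model | comp) = 0.43] × [0.23] = 0.0989
  p_2 = [P(model | comp) = 0.50] × [0.19] = 0.095
Unnormalised posteriors:
  w_1·p_1 = 0.36 × 0.0989 = 0.035604
  w_2·p_2 = 0.64 × 0.095 = 0.0608
Normaliser: 0.035604 + 0.0608 = 0.096404
P(Topic 2 | x) ≈ 0.631

0.631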